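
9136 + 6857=15993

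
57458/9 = 57458/9  =  6384.22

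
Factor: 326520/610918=2^2*3^2*5^1*7^( - 1) *11^( - 1 ) *907^1*3967^ ( - 1)=163260/305459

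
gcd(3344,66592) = 16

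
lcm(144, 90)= 720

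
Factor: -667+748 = 81 = 3^4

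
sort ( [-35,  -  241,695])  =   [ - 241 , - 35, 695]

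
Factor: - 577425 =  - 3^1* 5^2 * 7699^1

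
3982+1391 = 5373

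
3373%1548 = 277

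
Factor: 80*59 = 2^4*5^1* 59^1 = 4720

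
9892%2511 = 2359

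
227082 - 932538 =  - 705456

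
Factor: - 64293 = - 3^1*29^1*739^1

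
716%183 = 167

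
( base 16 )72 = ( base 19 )60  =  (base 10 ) 114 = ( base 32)3I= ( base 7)222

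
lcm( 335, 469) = 2345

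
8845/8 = 1105 + 5/8 = 1105.62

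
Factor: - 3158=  - 2^1*1579^1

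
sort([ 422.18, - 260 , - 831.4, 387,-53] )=[ - 831.4, - 260, - 53,387, 422.18 ] 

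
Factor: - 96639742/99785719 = -2^1*11^( - 1)*97^1*498143^1  *  9071429^( - 1 ) 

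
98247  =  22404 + 75843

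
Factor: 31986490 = 2^1 * 5^1*3198649^1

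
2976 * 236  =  702336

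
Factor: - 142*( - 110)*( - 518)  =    -  8091160 = -2^3*5^1*7^1*11^1*37^1*71^1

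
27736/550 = 50 + 118/275 = 50.43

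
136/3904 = 17/488 = 0.03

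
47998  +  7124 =55122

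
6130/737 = 8 + 234/737 = 8.32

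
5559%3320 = 2239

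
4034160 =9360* 431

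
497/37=13 + 16/37  =  13.43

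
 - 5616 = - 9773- - 4157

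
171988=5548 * 31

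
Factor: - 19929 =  - 3^1*7^1*13^1*73^1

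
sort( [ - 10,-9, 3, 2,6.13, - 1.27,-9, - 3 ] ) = [ - 10,-9, - 9,-3 , - 1.27, 2,3,6.13 ] 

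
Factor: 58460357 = 58460357^1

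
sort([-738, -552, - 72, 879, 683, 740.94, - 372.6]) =[ - 738, - 552, - 372.6, - 72,683, 740.94, 879 ]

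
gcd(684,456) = 228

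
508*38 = 19304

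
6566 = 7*938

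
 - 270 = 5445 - 5715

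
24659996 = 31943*772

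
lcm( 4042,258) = 12126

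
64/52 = 16/13 = 1.23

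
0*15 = 0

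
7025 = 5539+1486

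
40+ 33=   73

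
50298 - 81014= - 30716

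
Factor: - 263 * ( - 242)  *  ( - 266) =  - 16929836 =- 2^2*7^1 *11^2*19^1 * 263^1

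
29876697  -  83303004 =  - 53426307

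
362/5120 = 181/2560 = 0.07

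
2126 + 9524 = 11650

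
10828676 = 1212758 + 9615918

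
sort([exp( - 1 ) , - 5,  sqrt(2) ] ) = [ - 5, exp (  -  1),  sqrt( 2)]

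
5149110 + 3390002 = 8539112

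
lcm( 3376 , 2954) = 23632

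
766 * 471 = 360786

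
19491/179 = 108+159/179 = 108.89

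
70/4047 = 70/4047 = 0.02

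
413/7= 59 = 59.00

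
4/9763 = 4/9763 = 0.00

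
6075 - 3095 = 2980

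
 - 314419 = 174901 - 489320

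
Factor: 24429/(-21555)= -17/15 = - 3^( - 1 )*5^(-1 )*17^1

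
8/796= 2/199 = 0.01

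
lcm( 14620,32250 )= 1096500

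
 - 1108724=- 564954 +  - 543770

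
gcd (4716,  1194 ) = 6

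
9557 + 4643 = 14200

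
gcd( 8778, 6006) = 462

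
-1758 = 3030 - 4788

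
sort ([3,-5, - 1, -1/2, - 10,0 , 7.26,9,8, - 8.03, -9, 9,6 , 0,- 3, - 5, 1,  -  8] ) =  [  -  10,  -  9, - 8.03, - 8,  -  5, -5, - 3, - 1, - 1/2,0,0,1, 3, 6,7.26,8 , 9 , 9]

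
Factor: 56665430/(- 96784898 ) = -28332715/48392449 = - 5^1*7^( - 2)  *19^( -1 )*59^( - 1)*881^(- 1 )*1483^1*3821^1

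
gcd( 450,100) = 50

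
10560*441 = 4656960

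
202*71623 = 14467846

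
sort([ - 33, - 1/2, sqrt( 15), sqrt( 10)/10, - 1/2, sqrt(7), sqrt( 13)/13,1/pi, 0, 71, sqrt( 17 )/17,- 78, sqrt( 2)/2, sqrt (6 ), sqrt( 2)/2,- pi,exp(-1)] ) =[-78, -33,-pi, - 1/2,-1/2,0,sqrt( 17 ) /17,sqrt( 13)/13, sqrt(10 ) /10 , 1/pi, exp( - 1), sqrt( 2)/2, sqrt (2 )/2 , sqrt ( 6) , sqrt( 7),sqrt( 15), 71 ] 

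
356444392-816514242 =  - 460069850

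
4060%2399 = 1661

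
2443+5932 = 8375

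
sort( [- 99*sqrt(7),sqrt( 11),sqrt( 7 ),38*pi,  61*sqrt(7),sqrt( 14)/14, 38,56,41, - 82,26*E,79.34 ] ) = [ - 99*sqrt(7 ), - 82, sqrt(14 ) /14, sqrt(7), sqrt(11), 38,41,  56,26*E,79.34, 38*pi, 61*sqrt(7 ) ]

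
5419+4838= 10257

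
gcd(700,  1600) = 100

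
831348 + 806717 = 1638065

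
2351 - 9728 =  - 7377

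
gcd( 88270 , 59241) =91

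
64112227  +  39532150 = 103644377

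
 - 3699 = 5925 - 9624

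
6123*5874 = 35966502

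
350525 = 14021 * 25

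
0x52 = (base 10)82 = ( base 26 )34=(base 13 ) 64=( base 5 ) 312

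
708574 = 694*1021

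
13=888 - 875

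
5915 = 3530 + 2385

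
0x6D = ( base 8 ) 155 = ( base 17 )67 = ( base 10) 109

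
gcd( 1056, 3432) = 264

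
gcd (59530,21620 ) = 10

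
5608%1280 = 488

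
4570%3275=1295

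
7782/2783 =7782/2783 = 2.80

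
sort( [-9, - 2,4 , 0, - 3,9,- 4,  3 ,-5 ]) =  [ - 9, - 5,-4, - 3,-2,0,3,4,9 ] 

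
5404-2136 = 3268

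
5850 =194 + 5656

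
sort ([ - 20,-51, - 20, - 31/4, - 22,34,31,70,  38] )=[ - 51, - 22, - 20, - 20,-31/4,31,34, 38,70]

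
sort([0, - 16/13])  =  [ - 16/13,0]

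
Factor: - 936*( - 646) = 2^4*3^2*13^1*17^1*19^1= 604656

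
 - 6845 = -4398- 2447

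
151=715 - 564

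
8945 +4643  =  13588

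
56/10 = 5 + 3/5= 5.60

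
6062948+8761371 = 14824319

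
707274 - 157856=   549418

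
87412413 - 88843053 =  - 1430640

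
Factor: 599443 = 13^2*3547^1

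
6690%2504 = 1682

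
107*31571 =3378097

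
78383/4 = 19595 + 3/4 = 19595.75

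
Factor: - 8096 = - 2^5*11^1*23^1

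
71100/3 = 23700 = 23700.00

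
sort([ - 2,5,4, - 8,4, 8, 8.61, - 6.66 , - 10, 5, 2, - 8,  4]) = [-10,  -  8,-8,-6.66,-2  ,  2, 4, 4, 4,5,5,8,8.61 ] 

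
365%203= 162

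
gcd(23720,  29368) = 8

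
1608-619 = 989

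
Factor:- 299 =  -13^1*23^1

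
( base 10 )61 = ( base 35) 1q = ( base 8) 75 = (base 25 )2B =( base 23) 2F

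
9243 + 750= 9993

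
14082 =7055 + 7027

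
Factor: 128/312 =2^4 * 3^( - 1 ) * 13^(-1)= 16/39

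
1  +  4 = 5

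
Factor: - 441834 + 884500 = 2^1*7^2*4517^1  =  442666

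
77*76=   5852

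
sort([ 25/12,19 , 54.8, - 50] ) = [ - 50,25/12,  19,  54.8]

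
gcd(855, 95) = 95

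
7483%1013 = 392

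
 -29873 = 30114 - 59987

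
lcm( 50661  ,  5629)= 50661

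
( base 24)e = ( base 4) 32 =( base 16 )E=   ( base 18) e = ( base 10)14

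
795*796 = 632820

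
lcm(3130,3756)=18780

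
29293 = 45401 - 16108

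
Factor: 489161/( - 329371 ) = -7^ (  -  1)*211^ ( - 1)*223^(- 1 )*489161^1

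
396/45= 8+4/5 = 8.80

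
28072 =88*319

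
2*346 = 692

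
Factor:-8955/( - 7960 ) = 9/8 = 2^ ( - 3 )*3^2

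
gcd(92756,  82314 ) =2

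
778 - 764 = 14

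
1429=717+712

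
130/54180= 13/5418= 0.00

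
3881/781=4 + 757/781 = 4.97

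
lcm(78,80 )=3120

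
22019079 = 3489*6311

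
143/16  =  143/16 = 8.94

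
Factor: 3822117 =3^1*13^1 *23^1*4261^1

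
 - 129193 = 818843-948036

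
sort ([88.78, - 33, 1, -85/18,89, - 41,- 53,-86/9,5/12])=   [ - 53,-41, - 33,-86/9, - 85/18,5/12, 1,88.78,89]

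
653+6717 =7370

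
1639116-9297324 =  - 7658208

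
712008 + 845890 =1557898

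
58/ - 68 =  - 29/34 =- 0.85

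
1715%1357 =358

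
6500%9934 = 6500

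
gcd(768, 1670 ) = 2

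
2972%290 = 72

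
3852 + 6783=10635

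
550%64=38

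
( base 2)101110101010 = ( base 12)188a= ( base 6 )21454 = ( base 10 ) 2986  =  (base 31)33A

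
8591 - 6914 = 1677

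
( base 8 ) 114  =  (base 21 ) 3d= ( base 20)3g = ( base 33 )2A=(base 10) 76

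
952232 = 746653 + 205579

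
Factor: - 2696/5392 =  - 1/2 = - 2^( - 1) 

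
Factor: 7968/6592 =2^( - 1 )*3^1*83^1*103^( - 1 )= 249/206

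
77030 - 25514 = 51516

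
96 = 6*16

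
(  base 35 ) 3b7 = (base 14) 16a7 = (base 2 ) 111111100011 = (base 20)A37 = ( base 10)4067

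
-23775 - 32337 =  - 56112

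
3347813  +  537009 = 3884822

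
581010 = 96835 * 6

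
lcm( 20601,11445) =103005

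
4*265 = 1060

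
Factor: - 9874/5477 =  - 2^1*4937^1*5477^( -1 )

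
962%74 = 0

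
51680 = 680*76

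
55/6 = 9 +1/6 = 9.17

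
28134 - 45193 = - 17059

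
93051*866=80582166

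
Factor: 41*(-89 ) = -41^1*89^1 = -3649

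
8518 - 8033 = 485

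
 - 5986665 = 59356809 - 65343474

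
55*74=4070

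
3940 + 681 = 4621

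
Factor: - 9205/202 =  - 2^( - 1)*5^1*7^1*101^( - 1)*263^1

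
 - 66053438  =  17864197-83917635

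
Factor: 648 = 2^3*3^4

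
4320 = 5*864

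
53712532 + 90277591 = 143990123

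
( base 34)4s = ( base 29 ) 5j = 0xa4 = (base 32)54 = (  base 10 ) 164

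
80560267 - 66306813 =14253454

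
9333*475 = 4433175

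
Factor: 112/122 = 2^3 * 7^1*61^( - 1)  =  56/61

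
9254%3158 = 2938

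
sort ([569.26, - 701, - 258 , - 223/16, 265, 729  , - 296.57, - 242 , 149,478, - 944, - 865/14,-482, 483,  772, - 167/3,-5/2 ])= [-944,-701, - 482, - 296.57, - 258,-242, - 865/14,-167/3, - 223/16,-5/2, 149,265, 478 , 483, 569.26,729, 772]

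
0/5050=0 = 0.00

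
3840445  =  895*4291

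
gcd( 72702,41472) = 18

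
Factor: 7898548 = 2^2 * 7^1*282091^1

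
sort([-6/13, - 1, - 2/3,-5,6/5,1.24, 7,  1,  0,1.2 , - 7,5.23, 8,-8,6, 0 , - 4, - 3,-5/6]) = [ - 8,-7,- 5,-4,- 3,-1 , - 5/6, - 2/3 ,  -  6/13, 0,0, 1,1.2, 6/5,1.24, 5.23,6, 7,8] 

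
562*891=500742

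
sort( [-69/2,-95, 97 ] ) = [ - 95,- 69/2, 97 ] 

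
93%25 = 18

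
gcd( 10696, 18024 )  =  8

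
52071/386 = 134 + 347/386 = 134.90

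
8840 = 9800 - 960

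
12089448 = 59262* 204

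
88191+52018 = 140209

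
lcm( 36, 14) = 252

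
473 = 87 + 386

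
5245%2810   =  2435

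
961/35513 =961/35513 =0.03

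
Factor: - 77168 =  - 2^4* 7^1*13^1 * 53^1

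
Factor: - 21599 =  - 21599^1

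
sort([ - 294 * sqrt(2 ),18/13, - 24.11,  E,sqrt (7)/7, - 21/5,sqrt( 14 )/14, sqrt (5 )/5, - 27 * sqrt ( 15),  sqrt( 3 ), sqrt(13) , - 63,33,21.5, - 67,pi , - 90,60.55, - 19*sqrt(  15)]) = [ - 294*sqrt (2 ), -27*sqrt (15), - 90,-19*sqrt( 15), - 67,  -  63, - 24.11, - 21/5, sqrt(14) /14,sqrt( 7 ) /7,sqrt(5)/5,18/13,sqrt( 3 ),  E,pi,sqrt(13),21.5,33, 60.55] 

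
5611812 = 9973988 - 4362176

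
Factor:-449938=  - 2^1*224969^1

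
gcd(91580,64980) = 380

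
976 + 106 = 1082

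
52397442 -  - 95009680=147407122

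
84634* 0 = 0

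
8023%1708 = 1191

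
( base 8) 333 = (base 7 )432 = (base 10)219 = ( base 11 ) 18A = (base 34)6F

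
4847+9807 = 14654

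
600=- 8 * ( - 75)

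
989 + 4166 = 5155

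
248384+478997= 727381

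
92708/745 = 92708/745 = 124.44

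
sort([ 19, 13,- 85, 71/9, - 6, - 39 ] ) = [ - 85,-39, -6, 71/9,13,19]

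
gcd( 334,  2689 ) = 1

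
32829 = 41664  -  8835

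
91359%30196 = 771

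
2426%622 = 560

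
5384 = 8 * 673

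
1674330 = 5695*294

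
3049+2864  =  5913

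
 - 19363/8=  - 19363/8 = - 2420.38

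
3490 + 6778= 10268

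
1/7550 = 1/7550  =  0.00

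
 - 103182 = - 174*593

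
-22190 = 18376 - 40566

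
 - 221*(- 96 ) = 21216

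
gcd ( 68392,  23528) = 8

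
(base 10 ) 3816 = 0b111011101000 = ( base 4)323220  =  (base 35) 341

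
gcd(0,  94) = 94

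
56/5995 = 56/5995 = 0.01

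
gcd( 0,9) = 9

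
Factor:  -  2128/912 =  - 7/3 = - 3^(  -  1)*7^1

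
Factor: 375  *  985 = 369375 = 3^1 * 5^4*197^1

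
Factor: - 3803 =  -3803^1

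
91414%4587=4261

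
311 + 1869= 2180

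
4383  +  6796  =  11179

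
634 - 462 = 172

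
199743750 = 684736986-484993236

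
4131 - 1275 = 2856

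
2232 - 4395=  - 2163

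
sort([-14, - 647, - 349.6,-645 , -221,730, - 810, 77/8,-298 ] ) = [ - 810, -647, -645,-349.6, - 298, - 221, - 14, 77/8, 730]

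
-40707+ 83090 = 42383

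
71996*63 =4535748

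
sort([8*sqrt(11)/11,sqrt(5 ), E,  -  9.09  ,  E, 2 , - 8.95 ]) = [ - 9.09,-8.95 , 2, sqrt( 5), 8*sqrt( 11)/11,E,  E] 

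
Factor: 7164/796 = 3^2 = 9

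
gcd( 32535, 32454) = 27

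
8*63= 504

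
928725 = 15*61915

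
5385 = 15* 359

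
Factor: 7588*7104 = 53905152 = 2^8*3^1*7^1*37^1*271^1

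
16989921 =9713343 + 7276578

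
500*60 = 30000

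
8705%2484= 1253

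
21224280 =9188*2310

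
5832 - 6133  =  -301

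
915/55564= 915/55564 = 0.02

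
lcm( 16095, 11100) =321900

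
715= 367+348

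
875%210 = 35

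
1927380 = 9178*210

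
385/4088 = 55/584 = 0.09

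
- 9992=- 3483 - 6509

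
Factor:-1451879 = - 11^2*13^2*71^1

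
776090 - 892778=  -116688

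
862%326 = 210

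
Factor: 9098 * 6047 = 55015606 = 2^1*4549^1*6047^1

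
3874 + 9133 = 13007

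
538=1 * 538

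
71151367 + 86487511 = 157638878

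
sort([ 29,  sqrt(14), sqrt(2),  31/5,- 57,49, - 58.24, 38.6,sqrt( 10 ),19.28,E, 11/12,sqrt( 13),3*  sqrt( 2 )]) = [-58.24,  -  57, 11/12, sqrt (2), E,sqrt( 10),sqrt ( 13 ) , sqrt( 14) , 3*sqrt ( 2), 31/5,19.28, 29, 38.6,49]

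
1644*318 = 522792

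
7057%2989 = 1079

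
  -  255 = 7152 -7407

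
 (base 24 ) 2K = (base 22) 32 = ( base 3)2112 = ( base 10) 68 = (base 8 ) 104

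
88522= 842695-754173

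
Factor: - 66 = - 2^1 * 3^1*11^1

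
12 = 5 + 7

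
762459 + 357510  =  1119969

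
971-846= 125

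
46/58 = 23/29=0.79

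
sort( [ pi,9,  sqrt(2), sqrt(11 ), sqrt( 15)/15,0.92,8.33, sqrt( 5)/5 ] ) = [sqrt(15 ) /15,sqrt( 5)/5, 0.92, sqrt (2 ),pi,sqrt(11 ),8.33, 9] 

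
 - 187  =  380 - 567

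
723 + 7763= 8486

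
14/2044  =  1/146 = 0.01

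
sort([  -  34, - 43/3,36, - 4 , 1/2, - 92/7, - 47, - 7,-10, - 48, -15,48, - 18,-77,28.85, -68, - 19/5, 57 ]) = [ - 77, - 68, -48 , - 47, - 34, - 18,-15, - 43/3, - 92/7, - 10,- 7,  -  4,-19/5,1/2,28.85,36, 48, 57]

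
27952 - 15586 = 12366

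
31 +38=69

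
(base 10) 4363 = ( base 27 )5qg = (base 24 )7DJ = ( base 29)55d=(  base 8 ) 10413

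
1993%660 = 13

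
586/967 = 586/967 = 0.61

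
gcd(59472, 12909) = 3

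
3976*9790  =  38925040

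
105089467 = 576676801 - 471587334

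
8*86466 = 691728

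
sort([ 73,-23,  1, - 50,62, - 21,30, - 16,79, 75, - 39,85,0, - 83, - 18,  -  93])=[-93, - 83,-50, - 39, - 23, - 21, - 18, - 16 , 0,1, 30, 62, 73,75,79, 85]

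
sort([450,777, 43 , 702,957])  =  [ 43,  450,702,  777, 957 ]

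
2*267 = 534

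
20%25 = 20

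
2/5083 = 2/5083 = 0.00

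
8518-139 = 8379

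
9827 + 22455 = 32282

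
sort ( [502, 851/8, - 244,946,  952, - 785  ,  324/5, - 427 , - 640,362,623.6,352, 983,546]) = [ - 785 , - 640, - 427, - 244, 324/5,851/8,  352  ,  362, 502,546,623.6, 946 , 952,983 ]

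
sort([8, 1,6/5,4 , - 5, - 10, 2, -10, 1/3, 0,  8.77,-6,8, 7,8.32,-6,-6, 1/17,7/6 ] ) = [ - 10 , - 10,-6,  -  6, - 6,-5,0, 1/17,1/3, 1,7/6,  6/5, 2 , 4,7, 8,  8,8.32, 8.77 ] 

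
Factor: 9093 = 3^1*7^1*433^1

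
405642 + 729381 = 1135023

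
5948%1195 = 1168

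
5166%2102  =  962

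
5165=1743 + 3422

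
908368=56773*16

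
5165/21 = 245 + 20/21 = 245.95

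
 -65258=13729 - 78987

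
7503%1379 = 608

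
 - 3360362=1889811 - 5250173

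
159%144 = 15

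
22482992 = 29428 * 764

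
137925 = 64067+73858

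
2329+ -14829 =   -  12500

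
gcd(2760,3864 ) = 552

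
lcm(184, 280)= 6440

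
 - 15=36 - 51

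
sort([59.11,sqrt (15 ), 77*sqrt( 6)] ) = [sqrt( 15), 59.11,77* sqrt( 6)]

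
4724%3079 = 1645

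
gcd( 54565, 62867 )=7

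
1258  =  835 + 423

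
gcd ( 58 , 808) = 2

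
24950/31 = 804 + 26/31 = 804.84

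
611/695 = 611/695 = 0.88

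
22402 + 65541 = 87943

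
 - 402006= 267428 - 669434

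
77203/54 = 1429 + 37/54 = 1429.69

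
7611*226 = 1720086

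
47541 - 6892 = 40649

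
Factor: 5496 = 2^3*3^1*229^1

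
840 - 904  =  -64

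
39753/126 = 631/2= 315.50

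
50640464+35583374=86223838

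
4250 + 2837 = 7087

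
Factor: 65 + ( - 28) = 37^1 = 37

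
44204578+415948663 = 460153241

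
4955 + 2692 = 7647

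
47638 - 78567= - 30929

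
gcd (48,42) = 6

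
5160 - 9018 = - 3858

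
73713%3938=2829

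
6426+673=7099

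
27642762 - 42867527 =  - 15224765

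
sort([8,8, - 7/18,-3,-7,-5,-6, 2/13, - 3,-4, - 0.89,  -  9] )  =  [ - 9,-7, - 6, - 5, - 4, - 3, - 3, - 0.89, - 7/18, 2/13,  8,8] 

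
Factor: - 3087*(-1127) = 3^2*7^5*23^1=3479049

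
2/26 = 1/13 = 0.08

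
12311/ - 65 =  - 190+3/5= -189.40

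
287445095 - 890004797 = - 602559702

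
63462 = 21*3022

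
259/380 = 259/380= 0.68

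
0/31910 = 0 = 0.00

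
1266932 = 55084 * 23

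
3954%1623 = 708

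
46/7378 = 23/3689 = 0.01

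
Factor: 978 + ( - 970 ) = 8= 2^3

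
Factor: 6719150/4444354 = 3359575/2222177 = 5^2*61^1*2203^1*2222177^( - 1)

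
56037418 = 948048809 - 892011391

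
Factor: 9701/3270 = 89/30 = 2^(-1 )*3^(-1) * 5^( - 1)  *89^1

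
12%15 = 12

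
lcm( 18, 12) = 36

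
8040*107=860280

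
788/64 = 197/16 = 12.31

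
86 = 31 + 55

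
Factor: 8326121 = 461^1*18061^1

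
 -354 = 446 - 800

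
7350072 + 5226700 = 12576772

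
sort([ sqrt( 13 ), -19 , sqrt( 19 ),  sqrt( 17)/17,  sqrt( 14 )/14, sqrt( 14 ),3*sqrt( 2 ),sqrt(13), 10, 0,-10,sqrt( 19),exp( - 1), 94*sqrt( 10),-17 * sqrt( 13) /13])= [ - 19,-10,  -  17*sqrt( 13)/13,0 , sqrt( 17 ) /17, sqrt( 14)/14, exp( - 1) , sqrt( 13 ),sqrt( 13), sqrt(14),3 * sqrt( 2 ),sqrt( 19 ), sqrt( 19), 10, 94*sqrt( 10 ) ]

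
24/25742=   12/12871=0.00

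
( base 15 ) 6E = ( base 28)3K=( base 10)104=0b1101000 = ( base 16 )68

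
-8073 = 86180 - 94253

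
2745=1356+1389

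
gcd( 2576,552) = 184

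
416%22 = 20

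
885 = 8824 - 7939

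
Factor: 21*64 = 2^6*3^1 * 7^1 = 1344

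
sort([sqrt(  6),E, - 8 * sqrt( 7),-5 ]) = [ - 8*sqrt( 7 ),-5,sqrt( 6),E ] 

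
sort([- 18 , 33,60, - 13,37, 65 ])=[-18 ,  -  13, 33, 37,60,65]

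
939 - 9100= - 8161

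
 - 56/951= -1 + 895/951 = - 0.06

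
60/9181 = 60/9181 = 0.01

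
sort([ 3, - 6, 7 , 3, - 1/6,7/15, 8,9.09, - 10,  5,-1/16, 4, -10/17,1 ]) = [-10,  -  6, - 10/17, - 1/6, - 1/16, 7/15,1,3, 3,4,5, 7,8, 9.09 ]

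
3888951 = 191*20361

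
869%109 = 106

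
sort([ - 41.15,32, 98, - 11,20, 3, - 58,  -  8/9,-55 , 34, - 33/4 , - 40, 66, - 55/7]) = [-58, - 55,- 41.15, - 40, - 11, - 33/4,-55/7, - 8/9, 3, 20, 32, 34,66,  98]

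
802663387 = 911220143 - 108556756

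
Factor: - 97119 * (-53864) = 2^3*3^4*11^1*109^1*6733^1 = 5231217816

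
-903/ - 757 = 1+146/757 = 1.19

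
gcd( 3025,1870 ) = 55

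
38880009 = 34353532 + 4526477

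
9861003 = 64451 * 153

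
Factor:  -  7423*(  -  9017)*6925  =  5^2*13^1*71^1*127^1*277^1*571^1= 463512347675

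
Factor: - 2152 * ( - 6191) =2^3*41^1 * 151^1*269^1 = 13323032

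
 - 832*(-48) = 39936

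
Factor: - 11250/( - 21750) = 3^1*5^1*29^( - 1 ) = 15/29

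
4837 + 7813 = 12650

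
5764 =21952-16188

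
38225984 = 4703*8128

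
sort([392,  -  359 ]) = [ - 359,392]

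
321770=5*64354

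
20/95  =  4/19  =  0.21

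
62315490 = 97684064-35368574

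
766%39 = 25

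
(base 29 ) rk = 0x323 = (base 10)803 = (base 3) 1002202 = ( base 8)1443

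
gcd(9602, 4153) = 1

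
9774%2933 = 975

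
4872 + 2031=6903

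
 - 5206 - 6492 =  - 11698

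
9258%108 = 78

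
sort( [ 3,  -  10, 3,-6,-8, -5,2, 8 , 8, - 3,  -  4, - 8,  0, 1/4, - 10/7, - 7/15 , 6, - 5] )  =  [ - 10, - 8, - 8,-6,  -  5, - 5 , - 4, - 3,-10/7, - 7/15, 0, 1/4 , 2, 3, 3, 6,8 , 8 ] 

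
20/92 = 5/23 = 0.22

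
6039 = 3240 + 2799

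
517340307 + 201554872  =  718895179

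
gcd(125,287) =1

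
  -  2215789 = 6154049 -8369838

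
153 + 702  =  855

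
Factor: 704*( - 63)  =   - 44352 = - 2^6 * 3^2*7^1*11^1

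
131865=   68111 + 63754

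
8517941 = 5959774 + 2558167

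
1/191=1/191  =  0.01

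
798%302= 194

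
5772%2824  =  124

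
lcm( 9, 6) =18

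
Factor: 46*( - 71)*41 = -2^1*23^1*41^1*71^1 = - 133906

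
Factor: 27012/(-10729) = -2^2 *3^1*2251^1*10729^ ( - 1)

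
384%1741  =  384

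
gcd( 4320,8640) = 4320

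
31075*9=279675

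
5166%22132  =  5166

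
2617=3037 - 420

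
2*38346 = 76692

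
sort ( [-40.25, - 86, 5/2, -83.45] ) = [-86, -83.45, - 40.25, 5/2 ]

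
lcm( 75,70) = 1050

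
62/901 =62/901 =0.07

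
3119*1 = 3119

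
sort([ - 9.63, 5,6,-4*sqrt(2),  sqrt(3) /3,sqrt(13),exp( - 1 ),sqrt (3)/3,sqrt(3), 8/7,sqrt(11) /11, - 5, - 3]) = [ - 9.63, - 4*sqrt(2), - 5, - 3,sqrt(11)/11,exp( - 1),sqrt(3)/3,sqrt(3) /3,8/7,sqrt(3),sqrt(13 ), 5,6 ] 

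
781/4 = 195+1/4 = 195.25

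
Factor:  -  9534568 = - 2^3*1191821^1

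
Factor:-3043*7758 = - 23607594 = -2^1*3^2*17^1* 179^1*431^1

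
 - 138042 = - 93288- 44754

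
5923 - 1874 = 4049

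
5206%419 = 178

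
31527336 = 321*98216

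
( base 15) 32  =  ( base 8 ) 57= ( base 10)47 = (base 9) 52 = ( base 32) 1f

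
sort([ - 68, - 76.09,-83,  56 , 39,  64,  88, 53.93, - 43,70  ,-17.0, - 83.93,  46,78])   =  [-83.93, - 83,-76.09,-68 , - 43, - 17.0,39,46, 53.93, 56,64,70, 78, 88] 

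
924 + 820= 1744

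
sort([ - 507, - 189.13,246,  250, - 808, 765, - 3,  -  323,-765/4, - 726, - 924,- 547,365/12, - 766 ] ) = [ - 924, - 808,-766, - 726, - 547, - 507,- 323, - 765/4,  -  189.13, - 3, 365/12,246,  250 , 765]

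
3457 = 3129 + 328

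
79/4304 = 79/4304=0.02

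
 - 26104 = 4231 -30335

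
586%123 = 94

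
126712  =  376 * 337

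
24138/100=241 + 19/50 = 241.38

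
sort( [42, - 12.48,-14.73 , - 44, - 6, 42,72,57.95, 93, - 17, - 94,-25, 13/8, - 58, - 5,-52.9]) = [-94,  -  58 , - 52.9 ,-44, - 25 ,  -  17, - 14.73 , -12.48,-6,  -  5, 13/8, 42,42, 57.95,72, 93 ] 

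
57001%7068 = 457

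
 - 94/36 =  - 3+7/18 = - 2.61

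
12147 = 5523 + 6624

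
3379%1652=75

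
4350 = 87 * 50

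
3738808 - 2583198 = 1155610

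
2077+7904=9981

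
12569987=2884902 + 9685085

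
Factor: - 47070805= - 5^1  *  2801^1*3361^1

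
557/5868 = 557/5868 = 0.09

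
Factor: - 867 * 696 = -2^3*3^2 * 17^2 * 29^1 = -  603432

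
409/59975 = 409/59975 = 0.01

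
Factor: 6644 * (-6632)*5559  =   - 244946261472 = - 2^5*3^1 *11^1* 17^1*109^1*151^1*829^1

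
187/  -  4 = - 47 + 1/4 = -46.75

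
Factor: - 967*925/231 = - 3^(-1 ) *5^2*7^(-1 )  *  11^( - 1)*37^1 * 967^1  =  - 894475/231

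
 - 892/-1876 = 223/469=0.48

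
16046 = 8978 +7068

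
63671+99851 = 163522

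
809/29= 809/29   =  27.90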